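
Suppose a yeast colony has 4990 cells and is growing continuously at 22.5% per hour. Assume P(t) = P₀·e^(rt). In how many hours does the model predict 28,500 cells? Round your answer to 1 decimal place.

t ≈ 7.7 hours

28500 = 4990 · e^(0.225·t)
t = ln(28500/4990) / 0.225 = ln(5.71142) / 0.225 = 1.74247 / 0.225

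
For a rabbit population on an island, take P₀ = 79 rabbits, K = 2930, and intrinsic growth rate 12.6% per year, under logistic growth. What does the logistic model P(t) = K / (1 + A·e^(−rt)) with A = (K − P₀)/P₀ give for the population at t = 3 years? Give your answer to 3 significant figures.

≈ 114 rabbits

A = (2930 − 79)/79 = 36.08861
P(3) = 2930 / (1 + 36.08861·e^(−0.126·3)) = 2930 / (1 + 36.08861·0.685231)
= 2930 / 25.72901 ≈ 113.88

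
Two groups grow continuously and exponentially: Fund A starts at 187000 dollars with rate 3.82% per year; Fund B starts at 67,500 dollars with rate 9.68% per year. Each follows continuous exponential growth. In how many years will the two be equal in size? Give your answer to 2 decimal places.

187000·e^(0.0382t) = 67500·e^(0.0968t)
187000/67500 = e^((0.0968 − 0.0382)t) → ln(2.77037) = 0.0586·t
t = 1.01898 / 0.0586

t ≈ 17.39 years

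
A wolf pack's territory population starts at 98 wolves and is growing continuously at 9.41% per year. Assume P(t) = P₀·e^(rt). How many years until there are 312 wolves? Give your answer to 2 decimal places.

t ≈ 12.31 years

312 = 98 · e^(0.0941·t)
t = ln(312/98) / 0.0941 = ln(3.18367) / 0.0941 = 1.15804 / 0.0941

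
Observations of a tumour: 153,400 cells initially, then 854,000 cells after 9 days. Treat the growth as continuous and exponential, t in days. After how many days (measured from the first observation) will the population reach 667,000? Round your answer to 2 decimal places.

t ≈ 7.70 days

r = ln(854000/153400) / 9 ≈ 0.190765 per day
t = ln(667000/153400) / r = 1.46974 / 0.190765 ≈ 7.704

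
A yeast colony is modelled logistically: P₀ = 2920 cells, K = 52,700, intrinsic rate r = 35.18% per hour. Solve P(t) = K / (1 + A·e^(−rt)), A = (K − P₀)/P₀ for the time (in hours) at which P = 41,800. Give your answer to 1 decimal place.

A = (52700 − 2920)/2920 = 17.04795
41800 = 52700/(1 + 17.04795·e^(−0.3518t)) → 1 + 17.04795·e^(−0.3518t) = 1.26077
e^(−0.3518t) = 0.015296 → t = ln(65.37652)/0.3518 = 4.18016/0.3518

t ≈ 11.9 hours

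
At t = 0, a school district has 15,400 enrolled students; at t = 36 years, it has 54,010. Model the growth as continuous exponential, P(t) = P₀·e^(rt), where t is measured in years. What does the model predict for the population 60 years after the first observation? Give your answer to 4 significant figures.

≈ 124,700 enrolled students

r = ln(54010/15400) / 36 ≈ 0.034856 per year
P(60) = 15400 · e^(0.034856·60) = 15400 · 8.09573 ≈ 124674.17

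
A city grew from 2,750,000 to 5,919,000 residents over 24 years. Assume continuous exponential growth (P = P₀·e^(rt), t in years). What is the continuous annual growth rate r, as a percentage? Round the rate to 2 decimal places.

5919000 = 2750000 · e^(r·24)
e^(24r) = 5919000/2750000 = 2.15236
r = ln(2.15236) / 24 = 0.76657 / 24

r ≈ 3.19% per year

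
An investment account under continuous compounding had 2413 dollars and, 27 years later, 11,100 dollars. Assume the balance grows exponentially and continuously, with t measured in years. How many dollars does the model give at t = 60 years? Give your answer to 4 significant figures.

≈ 71,680 dollars

r = ln(11100/2413) / 27 ≈ 0.056521 per year
P(60) = 2413 · e^(0.056521·60) = 2413 · 29.70384 ≈ 71675.36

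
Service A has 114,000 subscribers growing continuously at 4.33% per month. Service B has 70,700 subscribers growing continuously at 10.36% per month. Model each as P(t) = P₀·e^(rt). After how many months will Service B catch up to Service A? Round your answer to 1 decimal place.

t ≈ 7.9 months

114000·e^(0.0433t) = 70700·e^(0.1036t)
114000/70700 = e^((0.1036 − 0.0433)t) → ln(1.61245) = 0.0603·t
t = 0.47775 / 0.0603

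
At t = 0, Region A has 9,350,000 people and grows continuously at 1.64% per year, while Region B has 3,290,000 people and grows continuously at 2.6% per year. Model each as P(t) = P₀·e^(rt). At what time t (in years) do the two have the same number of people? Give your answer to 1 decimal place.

9350000·e^(0.0164t) = 3290000·e^(0.026t)
9350000/3290000 = e^((0.026 − 0.0164)t) → ln(2.84195) = 0.0096·t
t = 1.04449 / 0.0096

t ≈ 108.8 years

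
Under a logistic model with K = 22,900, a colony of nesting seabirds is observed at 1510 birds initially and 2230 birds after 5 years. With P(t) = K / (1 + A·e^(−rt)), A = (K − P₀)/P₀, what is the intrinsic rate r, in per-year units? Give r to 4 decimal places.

A = (22900 − 1510)/1510 = 14.16556
2230 = 22900/(1 + 14.16556·e^(−r·5)) → e^(−5r) = (10.26906 − 1)/14.16556 = 0.654337
r = −ln(0.654337)/5 = 0.42413/5

r ≈ 0.0848 per year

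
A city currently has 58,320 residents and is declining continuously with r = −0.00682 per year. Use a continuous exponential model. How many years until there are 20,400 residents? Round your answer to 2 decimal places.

20400 = 58320 · e^(-0.00682·t)
t = ln(20400/58320) / -0.00682 = ln(0.34979) / -0.00682 = -1.05041 / -0.00682

t ≈ 154.02 years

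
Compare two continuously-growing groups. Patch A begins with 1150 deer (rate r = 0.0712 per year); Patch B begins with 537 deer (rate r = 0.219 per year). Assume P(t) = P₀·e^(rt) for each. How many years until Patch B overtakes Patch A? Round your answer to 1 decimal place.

1150·e^(0.0712t) = 537·e^(0.219t)
1150/537 = e^((0.219 − 0.0712)t) → ln(2.14153) = 0.1478·t
t = 0.76152 / 0.1478

t ≈ 5.2 years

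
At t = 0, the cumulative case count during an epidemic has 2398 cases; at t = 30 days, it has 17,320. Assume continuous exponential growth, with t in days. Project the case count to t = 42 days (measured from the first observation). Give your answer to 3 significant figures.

r = ln(17320/2398) / 30 ≈ 0.065908 per day
P(42) = 2398 · e^(0.065908·42) = 2398 · 15.92862 ≈ 38196.83

≈ 38,200 cases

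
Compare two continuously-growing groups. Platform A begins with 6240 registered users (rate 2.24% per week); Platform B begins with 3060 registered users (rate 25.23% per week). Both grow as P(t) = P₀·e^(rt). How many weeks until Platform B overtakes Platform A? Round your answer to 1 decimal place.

t ≈ 3.1 weeks

6240·e^(0.0224t) = 3060·e^(0.2523t)
6240/3060 = e^((0.2523 − 0.0224)t) → ln(2.03922) = 0.2299·t
t = 0.71257 / 0.2299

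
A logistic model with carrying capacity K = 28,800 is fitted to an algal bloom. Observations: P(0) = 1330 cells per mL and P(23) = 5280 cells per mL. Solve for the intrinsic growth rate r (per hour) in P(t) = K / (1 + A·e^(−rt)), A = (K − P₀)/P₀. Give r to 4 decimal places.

A = (28800 − 1330)/1330 = 20.65414
5280 = 28800/(1 + 20.65414·e^(−r·23)) → e^(−23r) = (5.45455 − 1)/20.65414 = 0.215673
r = −ln(0.215673)/23 = 1.53399/23

r ≈ 0.0667 per hour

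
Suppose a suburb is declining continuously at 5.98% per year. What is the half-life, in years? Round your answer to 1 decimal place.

half-life ≈ 11.6 years

half-life = ln(2) / |r| = 0.69315 / 0.0598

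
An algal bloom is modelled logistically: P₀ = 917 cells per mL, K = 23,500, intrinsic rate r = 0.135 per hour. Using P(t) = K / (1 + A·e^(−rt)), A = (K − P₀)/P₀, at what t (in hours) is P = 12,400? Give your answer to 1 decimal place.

A = (23500 − 917)/917 = 24.62704
12400 = 23500/(1 + 24.62704·e^(−0.135t)) → 1 + 24.62704·e^(−0.135t) = 1.89516
e^(−0.135t) = 0.036349 → t = ln(27.51129)/0.135 = 3.3146/0.135

t ≈ 24.6 hours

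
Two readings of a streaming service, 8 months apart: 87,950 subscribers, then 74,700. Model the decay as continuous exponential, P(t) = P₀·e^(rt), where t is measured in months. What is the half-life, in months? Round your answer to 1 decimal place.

r = ln(74700/87950) / 8 = ln(0.84935) / 8 ≈ -0.020411 per month
half-life = ln 2 / |r| = 0.69315 / 0.020411

half-life ≈ 34.0 months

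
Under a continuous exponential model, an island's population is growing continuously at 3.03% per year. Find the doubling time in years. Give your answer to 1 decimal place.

doubling time ≈ 22.9 years

doubling time = ln(2) / |r| = 0.69315 / 0.0303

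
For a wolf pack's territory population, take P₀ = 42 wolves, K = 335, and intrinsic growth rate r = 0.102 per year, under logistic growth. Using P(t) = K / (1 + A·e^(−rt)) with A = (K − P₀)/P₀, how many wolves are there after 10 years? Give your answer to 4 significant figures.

≈ 95.29 wolves

A = (335 − 42)/42 = 6.97619
P(10) = 335 / (1 + 6.97619·e^(−0.102·10)) = 335 / (1 + 6.97619·0.360595)
= 335 / 3.51558 ≈ 95.29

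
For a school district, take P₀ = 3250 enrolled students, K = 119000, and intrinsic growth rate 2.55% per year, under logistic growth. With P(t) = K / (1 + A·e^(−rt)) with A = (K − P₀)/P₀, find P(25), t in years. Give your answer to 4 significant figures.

A = (119000 − 3250)/3250 = 35.61538
P(25) = 119000 / (1 + 35.61538·e^(−0.0255·25)) = 119000 / (1 + 35.61538·0.528612)
= 119000 / 19.82673 ≈ 6002

≈ 6,002 enrolled students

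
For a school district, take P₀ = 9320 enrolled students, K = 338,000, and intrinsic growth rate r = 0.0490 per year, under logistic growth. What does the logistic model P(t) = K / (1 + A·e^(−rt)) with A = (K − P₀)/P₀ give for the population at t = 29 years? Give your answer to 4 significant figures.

≈ 35,520 enrolled students

A = (338000 − 9320)/9320 = 35.26609
P(29) = 338000 / (1 + 35.26609·e^(−0.049·29)) = 338000 / (1 + 35.26609·0.241472)
= 338000 / 9.51579 ≈ 35519.91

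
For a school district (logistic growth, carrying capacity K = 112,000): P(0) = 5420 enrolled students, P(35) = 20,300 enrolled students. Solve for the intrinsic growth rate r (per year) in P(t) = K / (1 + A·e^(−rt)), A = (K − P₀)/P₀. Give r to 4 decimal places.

A = (112000 − 5420)/5420 = 19.66421
20300 = 112000/(1 + 19.66421·e^(−r·35)) → e^(−35r) = (5.51724 − 1)/19.66421 = 0.229719
r = −ln(0.229719)/35 = 1.4709/35

r ≈ 0.0420 per year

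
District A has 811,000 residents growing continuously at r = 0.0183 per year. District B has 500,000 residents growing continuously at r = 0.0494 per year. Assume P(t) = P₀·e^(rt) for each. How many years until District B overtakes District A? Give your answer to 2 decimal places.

811000·e^(0.0183t) = 500000·e^(0.0494t)
811000/500000 = e^((0.0494 − 0.0183)t) → ln(1.622) = 0.0311·t
t = 0.48366 / 0.0311

t ≈ 15.55 years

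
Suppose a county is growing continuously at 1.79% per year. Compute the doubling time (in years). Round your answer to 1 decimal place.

doubling time = ln(2) / |r| = 0.69315 / 0.0179

doubling time ≈ 38.7 years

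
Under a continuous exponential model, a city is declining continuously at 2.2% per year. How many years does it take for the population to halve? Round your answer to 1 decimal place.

half-life = ln(2) / |r| = 0.69315 / 0.022

half-life ≈ 31.5 years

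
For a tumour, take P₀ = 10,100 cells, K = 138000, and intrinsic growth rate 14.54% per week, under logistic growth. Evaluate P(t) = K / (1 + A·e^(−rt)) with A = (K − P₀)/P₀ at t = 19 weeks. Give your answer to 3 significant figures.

≈ 76,700 cells

A = (138000 − 10100)/10100 = 12.66337
P(19) = 138000 / (1 + 12.66337·e^(−0.1454·19)) = 138000 / (1 + 12.66337·0.063127)
= 138000 / 1.79941 ≈ 76691.99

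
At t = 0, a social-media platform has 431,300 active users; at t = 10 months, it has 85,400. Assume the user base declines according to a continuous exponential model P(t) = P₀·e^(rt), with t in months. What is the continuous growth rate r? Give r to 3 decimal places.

85400 = 431300 · e^(r·10)
e^(10r) = 85400/431300 = 0.19801
r = ln(0.19801) / 10 = -1.61946 / 10

r ≈ -0.162 per month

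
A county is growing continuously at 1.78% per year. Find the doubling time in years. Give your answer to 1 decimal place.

doubling time = ln(2) / |r| = 0.69315 / 0.0178

doubling time ≈ 38.9 years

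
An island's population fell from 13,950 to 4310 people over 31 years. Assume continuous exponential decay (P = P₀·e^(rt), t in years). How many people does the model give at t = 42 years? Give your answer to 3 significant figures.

r = ln(4310/13950) / 31 ≈ -0.037888 per year
P(42) = 13950 · e^(-0.037888·42) = 13950 · 0.20366 ≈ 2841.03

≈ 2,840 people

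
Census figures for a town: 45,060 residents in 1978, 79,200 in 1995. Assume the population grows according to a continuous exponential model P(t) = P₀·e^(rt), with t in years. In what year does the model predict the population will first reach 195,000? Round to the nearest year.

year 2022

r = ln(79200/45060) / 17 = 0.56398/17 ≈ 0.033175 per year
t = ln(195000/45060) / r = 1.465/0.033175 ≈ 44.16 years after 1978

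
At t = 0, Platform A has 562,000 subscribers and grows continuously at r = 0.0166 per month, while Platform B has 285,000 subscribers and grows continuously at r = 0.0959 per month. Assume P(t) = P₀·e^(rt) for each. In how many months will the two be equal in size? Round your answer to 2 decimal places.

562000·e^(0.0166t) = 285000·e^(0.0959t)
562000/285000 = e^((0.0959 − 0.0166)t) → ln(1.97193) = 0.0793·t
t = 0.67901 / 0.0793

t ≈ 8.56 months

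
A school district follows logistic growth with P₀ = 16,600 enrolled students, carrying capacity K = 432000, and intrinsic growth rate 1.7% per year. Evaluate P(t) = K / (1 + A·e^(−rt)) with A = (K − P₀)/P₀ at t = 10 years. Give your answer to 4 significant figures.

A = (432000 − 16600)/16600 = 25.0241
P(10) = 432000 / (1 + 25.0241·e^(−0.017·10)) = 432000 / (1 + 25.0241·0.843665)
= 432000 / 22.11195 ≈ 19536.95

≈ 19,540 enrolled students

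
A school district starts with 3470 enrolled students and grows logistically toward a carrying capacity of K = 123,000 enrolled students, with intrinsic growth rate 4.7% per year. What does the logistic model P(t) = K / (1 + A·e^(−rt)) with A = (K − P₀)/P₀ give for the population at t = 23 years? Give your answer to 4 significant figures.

A = (123000 − 3470)/3470 = 34.44669
P(23) = 123000 / (1 + 34.44669·e^(−0.047·23)) = 123000 / (1 + 34.44669·0.339256)
= 123000 / 12.68625 ≈ 9695.54

≈ 9,696 enrolled students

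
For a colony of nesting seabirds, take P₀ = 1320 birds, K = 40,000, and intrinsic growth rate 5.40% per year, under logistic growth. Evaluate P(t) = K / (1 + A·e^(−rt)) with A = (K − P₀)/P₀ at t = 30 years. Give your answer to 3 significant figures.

≈ 5,880 birds

A = (40000 − 1320)/1320 = 29.30303
P(30) = 40000 / (1 + 29.30303·e^(−0.054·30)) = 40000 / (1 + 29.30303·0.197899)
= 40000 / 6.79903 ≈ 5883.19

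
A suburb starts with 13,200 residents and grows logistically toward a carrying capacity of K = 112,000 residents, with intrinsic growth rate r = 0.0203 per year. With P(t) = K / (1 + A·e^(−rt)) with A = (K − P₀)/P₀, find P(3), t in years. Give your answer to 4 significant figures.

≈ 13,930 residents

A = (112000 − 13200)/13200 = 7.48485
P(3) = 112000 / (1 + 7.48485·e^(−0.0203·3)) = 112000 / (1 + 7.48485·0.940917)
= 112000 / 8.04262 ≈ 13925.8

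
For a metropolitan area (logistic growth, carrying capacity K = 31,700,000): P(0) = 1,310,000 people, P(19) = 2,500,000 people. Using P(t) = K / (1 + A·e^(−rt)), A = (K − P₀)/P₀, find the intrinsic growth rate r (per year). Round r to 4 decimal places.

A = (31700000 − 1310000)/1310000 = 23.19847
2500000 = 31700000/(1 + 23.19847·e^(−r·19)) → e^(−19r) = (12.68 − 1)/23.19847 = 0.503481
r = −ln(0.503481)/19 = 0.68621/19

r ≈ 0.0361 per year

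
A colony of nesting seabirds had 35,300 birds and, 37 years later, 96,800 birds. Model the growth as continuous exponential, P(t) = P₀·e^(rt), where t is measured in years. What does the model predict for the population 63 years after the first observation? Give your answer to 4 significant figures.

≈ 196,700 birds

r = ln(96800/35300) / 37 ≈ 0.027264 per year
P(63) = 35300 · e^(0.027264·63) = 35300 · 5.57128 ≈ 196666.26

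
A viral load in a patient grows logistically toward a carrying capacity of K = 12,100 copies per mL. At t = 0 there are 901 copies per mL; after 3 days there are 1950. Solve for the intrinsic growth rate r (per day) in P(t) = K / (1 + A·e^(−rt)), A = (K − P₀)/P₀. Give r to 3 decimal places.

A = (12100 − 901)/901 = 12.42952
1950 = 12100/(1 + 12.42952·e^(−r·3)) → e^(−3r) = (6.20513 − 1)/12.42952 = 0.418771
r = −ln(0.418771)/3 = 0.87043/3

r ≈ 0.290 per day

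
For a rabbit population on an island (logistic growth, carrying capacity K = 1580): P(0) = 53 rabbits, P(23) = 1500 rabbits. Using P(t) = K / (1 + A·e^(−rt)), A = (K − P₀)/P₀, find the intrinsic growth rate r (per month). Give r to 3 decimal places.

r ≈ 0.274 per month

A = (1580 − 53)/53 = 28.81132
1500 = 1580/(1 + 28.81132·e^(−r·23)) → e^(−23r) = (1.05333 − 1)/28.81132 = 0.001851
r = −ln(0.001851)/23 = 6.29196/23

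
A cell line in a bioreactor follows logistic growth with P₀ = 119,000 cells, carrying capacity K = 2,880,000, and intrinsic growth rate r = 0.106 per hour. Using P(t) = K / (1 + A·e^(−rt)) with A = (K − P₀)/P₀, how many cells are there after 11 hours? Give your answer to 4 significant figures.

A = (2880000 − 119000)/119000 = 23.20168
P(11) = 2880000 / (1 + 23.20168·e^(−0.106·11)) = 2880000 / (1 + 23.20168·0.311611)
= 2880000 / 8.2299 ≈ 349943.65

≈ 349,900 cells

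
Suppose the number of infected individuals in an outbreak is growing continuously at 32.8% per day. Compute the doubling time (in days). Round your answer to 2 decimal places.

doubling time = ln(2) / |r| = 0.69315 / 0.328

doubling time ≈ 2.11 days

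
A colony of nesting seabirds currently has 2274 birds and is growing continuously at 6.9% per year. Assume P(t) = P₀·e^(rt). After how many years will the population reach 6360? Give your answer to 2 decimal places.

t ≈ 14.91 years

6360 = 2274 · e^(0.069·t)
t = ln(6360/2274) / 0.069 = ln(2.79683) / 0.069 = 1.02849 / 0.069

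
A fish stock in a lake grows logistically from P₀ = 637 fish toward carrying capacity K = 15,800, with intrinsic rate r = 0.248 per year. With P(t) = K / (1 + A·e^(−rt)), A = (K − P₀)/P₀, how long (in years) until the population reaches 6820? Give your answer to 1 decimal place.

A = (15800 − 637)/637 = 23.80377
6820 = 15800/(1 + 23.80377·e^(−0.248t)) → 1 + 23.80377·e^(−0.248t) = 2.31672
e^(−0.248t) = 0.055315 → t = ln(18.07814)/0.248 = 2.8947/0.248

t ≈ 11.7 years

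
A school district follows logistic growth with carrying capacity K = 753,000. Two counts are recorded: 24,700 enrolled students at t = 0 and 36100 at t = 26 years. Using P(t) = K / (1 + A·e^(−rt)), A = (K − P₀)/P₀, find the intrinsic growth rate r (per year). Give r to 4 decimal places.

A = (753000 − 24700)/24700 = 29.48583
36100 = 753000/(1 + 29.48583·e^(−r·26)) → e^(−26r) = (20.85873 − 1)/29.48583 = 0.673501
r = −ln(0.673501)/26 = 0.39527/26

r ≈ 0.0152 per year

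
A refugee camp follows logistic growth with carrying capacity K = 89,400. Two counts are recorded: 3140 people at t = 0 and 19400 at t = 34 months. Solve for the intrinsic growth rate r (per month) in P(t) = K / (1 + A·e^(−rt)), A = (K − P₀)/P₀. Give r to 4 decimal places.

r ≈ 0.0597 per month

A = (89400 − 3140)/3140 = 27.47134
19400 = 89400/(1 + 27.47134·e^(−r·34)) → e^(−34r) = (4.60825 − 1)/27.47134 = 0.131346
r = −ln(0.131346)/34 = 2.02992/34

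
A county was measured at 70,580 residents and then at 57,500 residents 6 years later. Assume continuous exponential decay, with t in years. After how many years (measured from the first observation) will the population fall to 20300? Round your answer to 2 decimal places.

t ≈ 36.48 years

r = ln(57500/70580) / 6 ≈ -0.03416 per year
t = ln(20300/70580) / r = -1.24613 / -0.03416 ≈ 36.479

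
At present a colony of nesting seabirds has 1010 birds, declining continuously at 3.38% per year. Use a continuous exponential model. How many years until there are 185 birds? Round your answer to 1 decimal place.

t ≈ 50.2 years

185 = 1010 · e^(-0.0338·t)
t = ln(185/1010) / -0.0338 = ln(0.18317) / -0.0338 = -1.69735 / -0.0338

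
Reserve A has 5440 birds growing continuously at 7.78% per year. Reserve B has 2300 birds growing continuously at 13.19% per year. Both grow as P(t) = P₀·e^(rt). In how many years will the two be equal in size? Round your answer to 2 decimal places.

5440·e^(0.0778t) = 2300·e^(0.1319t)
5440/2300 = e^((0.1319 − 0.0778)t) → ln(2.36522) = 0.0541·t
t = 0.86087 / 0.0541

t ≈ 15.91 years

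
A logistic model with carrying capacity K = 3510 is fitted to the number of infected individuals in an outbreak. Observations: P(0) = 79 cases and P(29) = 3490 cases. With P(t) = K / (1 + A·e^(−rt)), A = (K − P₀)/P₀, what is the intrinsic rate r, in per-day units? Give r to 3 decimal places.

r ≈ 0.308 per day

A = (3510 − 79)/79 = 43.43038
3490 = 3510/(1 + 43.43038·e^(−r·29)) → e^(−29r) = (1.00573 − 1)/43.43038 = 0.000132
r = −ln(0.000132)/29 = 8.93308/29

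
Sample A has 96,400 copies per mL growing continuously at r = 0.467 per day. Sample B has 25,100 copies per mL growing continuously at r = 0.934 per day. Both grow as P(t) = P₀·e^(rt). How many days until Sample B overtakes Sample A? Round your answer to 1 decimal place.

t ≈ 2.9 days

96400·e^(0.467t) = 25100·e^(0.934t)
96400/25100 = e^((0.934 − 0.467)t) → ln(3.84064) = 0.467·t
t = 1.34564 / 0.467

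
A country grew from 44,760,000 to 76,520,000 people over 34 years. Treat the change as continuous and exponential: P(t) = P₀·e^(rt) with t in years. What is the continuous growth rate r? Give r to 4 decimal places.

76520000 = 44760000 · e^(r·34)
e^(34r) = 76520000/44760000 = 1.70956
r = ln(1.70956) / 34 = 0.53624 / 34

r ≈ 0.0158 per year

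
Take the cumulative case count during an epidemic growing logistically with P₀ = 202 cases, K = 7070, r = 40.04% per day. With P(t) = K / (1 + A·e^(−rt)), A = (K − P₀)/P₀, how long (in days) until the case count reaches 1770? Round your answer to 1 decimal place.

A = (7070 − 202)/202 = 34
1770 = 7070/(1 + 34·e^(−0.4004t)) → 1 + 34·e^(−0.4004t) = 3.99435
e^(−0.4004t) = 0.088069 → t = ln(11.35472)/0.4004 = 2.42963/0.4004

t ≈ 6.1 days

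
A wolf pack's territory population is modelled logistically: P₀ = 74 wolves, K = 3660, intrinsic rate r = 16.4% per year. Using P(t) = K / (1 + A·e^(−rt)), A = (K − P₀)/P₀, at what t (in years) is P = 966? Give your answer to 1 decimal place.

t ≈ 17.4 years

A = (3660 − 74)/74 = 48.45946
966 = 3660/(1 + 48.45946·e^(−0.164t)) → 1 + 48.45946·e^(−0.164t) = 3.78882
e^(−0.164t) = 0.05755 → t = ln(17.37633)/0.164 = 2.85511/0.164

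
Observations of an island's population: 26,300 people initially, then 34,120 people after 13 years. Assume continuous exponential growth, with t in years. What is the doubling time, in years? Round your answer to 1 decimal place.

doubling time ≈ 34.6 years

r = ln(34120/26300) / 13 = ln(1.29734) / 13 ≈ 0.020024 per year
doubling time = ln 2 / |r| = 0.69315 / 0.020024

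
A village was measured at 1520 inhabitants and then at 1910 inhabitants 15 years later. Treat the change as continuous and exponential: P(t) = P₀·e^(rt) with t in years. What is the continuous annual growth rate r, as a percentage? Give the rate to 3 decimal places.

1910 = 1520 · e^(r·15)
e^(15r) = 1910/1520 = 1.25658
r = ln(1.25658) / 15 = 0.22839 / 15

r ≈ 1.523% per year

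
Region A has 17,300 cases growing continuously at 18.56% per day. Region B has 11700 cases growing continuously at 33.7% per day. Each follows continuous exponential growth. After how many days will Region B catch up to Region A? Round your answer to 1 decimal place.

17300·e^(0.1856t) = 11700·e^(0.337t)
17300/11700 = e^((0.337 − 0.1856)t) → ln(1.47863) = 0.1514·t
t = 0.39112 / 0.1514

t ≈ 2.6 days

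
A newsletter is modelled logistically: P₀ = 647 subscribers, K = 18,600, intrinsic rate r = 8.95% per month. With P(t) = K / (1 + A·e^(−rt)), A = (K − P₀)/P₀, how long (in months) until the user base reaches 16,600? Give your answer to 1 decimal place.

A = (18600 − 647)/647 = 27.74807
16600 = 18600/(1 + 27.74807·e^(−0.0895t)) → 1 + 27.74807·e^(−0.0895t) = 1.12048
e^(−0.0895t) = 0.004342 → t = ln(230.30896)/0.0895 = 5.43942/0.0895

t ≈ 60.8 months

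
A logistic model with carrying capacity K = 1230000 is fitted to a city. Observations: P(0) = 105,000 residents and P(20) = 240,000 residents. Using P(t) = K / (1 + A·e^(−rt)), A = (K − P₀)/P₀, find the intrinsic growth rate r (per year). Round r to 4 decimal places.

r ≈ 0.0477 per year

A = (1230000 − 105000)/105000 = 10.71429
240000 = 1230000/(1 + 10.71429·e^(−r·20)) → e^(−20r) = (5.125 − 1)/10.71429 = 0.385
r = −ln(0.385)/20 = 0.95451/20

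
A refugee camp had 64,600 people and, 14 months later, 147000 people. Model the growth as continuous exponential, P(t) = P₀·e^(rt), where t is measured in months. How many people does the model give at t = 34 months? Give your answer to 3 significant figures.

≈ 476,000 people

r = ln(147000/64600) / 14 ≈ 0.05873 per month
P(34) = 64600 · e^(0.05873·34) = 64600 · 7.36556 ≈ 475815.41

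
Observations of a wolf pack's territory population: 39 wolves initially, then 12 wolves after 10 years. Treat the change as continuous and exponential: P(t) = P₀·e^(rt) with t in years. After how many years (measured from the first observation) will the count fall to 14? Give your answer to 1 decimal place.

t ≈ 8.7 years

r = ln(12/39) / 10 ≈ -0.117865 per year
t = ln(14/39) / r = -1.0245 / -0.117865 ≈ 8.692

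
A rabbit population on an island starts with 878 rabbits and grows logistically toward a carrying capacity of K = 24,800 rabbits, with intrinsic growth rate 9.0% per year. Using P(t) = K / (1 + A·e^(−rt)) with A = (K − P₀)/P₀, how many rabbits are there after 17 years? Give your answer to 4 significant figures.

A = (24800 − 878)/878 = 27.24601
P(17) = 24800 / (1 + 27.24601·e^(−0.09·17)) = 24800 / (1 + 27.24601·0.216536)
= 24800 / 6.89973 ≈ 3594.34

≈ 3,594 rabbits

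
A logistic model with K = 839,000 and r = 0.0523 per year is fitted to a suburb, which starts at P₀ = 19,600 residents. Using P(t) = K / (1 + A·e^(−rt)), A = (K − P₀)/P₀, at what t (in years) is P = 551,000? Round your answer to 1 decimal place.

t ≈ 83.8 years

A = (839000 − 19600)/19600 = 41.80612
551000 = 839000/(1 + 41.80612·e^(−0.0523t)) → 1 + 41.80612·e^(−0.0523t) = 1.52269
e^(−0.0523t) = 0.012503 → t = ln(79.98324)/0.0523 = 4.38182/0.0523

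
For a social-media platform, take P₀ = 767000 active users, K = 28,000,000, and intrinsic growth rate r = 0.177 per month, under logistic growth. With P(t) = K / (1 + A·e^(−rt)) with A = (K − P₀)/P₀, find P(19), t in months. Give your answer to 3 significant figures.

≈ 12,600,000 active users

A = (28000000 − 767000)/767000 = 35.50587
P(19) = 28000000 / (1 + 35.50587·e^(−0.177·19)) = 28000000 / (1 + 35.50587·0.034631)
= 28000000 / 2.22961 ≈ 12558243.83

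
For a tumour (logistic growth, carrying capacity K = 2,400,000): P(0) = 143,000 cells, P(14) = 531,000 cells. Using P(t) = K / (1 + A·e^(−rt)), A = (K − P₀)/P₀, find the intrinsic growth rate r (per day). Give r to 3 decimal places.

r ≈ 0.107 per day

A = (2400000 − 143000)/143000 = 15.78322
531000 = 2400000/(1 + 15.78322·e^(−r·14)) → e^(−14r) = (4.51977 − 1)/15.78322 = 0.223007
r = −ln(0.223007)/14 = 1.50055/14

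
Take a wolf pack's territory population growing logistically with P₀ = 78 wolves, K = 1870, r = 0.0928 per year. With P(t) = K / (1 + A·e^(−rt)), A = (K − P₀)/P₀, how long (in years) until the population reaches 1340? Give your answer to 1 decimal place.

t ≈ 43.8 years

A = (1870 − 78)/78 = 22.97436
1340 = 1870/(1 + 22.97436·e^(−0.0928t)) → 1 + 22.97436·e^(−0.0928t) = 1.39552
e^(−0.0928t) = 0.017216 → t = ln(58.08612)/0.0928 = 4.06193/0.0928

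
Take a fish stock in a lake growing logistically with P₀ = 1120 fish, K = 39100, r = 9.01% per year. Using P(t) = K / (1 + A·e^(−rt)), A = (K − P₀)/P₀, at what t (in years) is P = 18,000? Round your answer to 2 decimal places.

A = (39100 − 1120)/1120 = 33.91071
18000 = 39100/(1 + 33.91071·e^(−0.0901t)) → 1 + 33.91071·e^(−0.0901t) = 2.17222
e^(−0.0901t) = 0.034568 → t = ln(28.92857)/0.0901 = 3.36483/0.0901

t ≈ 37.35 years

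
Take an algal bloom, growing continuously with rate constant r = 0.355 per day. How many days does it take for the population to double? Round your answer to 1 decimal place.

doubling time = ln(2) / |r| = 0.69315 / 0.355

doubling time ≈ 2.0 days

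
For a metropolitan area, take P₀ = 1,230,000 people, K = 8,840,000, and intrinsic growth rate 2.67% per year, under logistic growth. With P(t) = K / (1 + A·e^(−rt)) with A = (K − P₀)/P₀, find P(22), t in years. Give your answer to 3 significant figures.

A = (8840000 − 1230000)/1230000 = 6.18699
P(22) = 8840000 / (1 + 6.18699·e^(−0.0267·22)) = 8840000 / (1 + 6.18699·0.55577)
= 8840000 / 4.43855 ≈ 1991642.75

≈ 1,990,000 people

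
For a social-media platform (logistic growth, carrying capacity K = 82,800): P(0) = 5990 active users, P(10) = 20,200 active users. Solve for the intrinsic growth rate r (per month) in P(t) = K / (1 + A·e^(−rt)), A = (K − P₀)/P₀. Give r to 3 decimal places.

r ≈ 0.142 per month

A = (82800 − 5990)/5990 = 12.82304
20200 = 82800/(1 + 12.82304·e^(−r·10)) → e^(−10r) = (4.09901 − 1)/12.82304 = 0.241675
r = −ln(0.241675)/10 = 1.42016/10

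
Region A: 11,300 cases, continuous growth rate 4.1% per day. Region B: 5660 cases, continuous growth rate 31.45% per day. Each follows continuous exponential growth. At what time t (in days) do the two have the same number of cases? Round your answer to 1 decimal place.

t ≈ 2.5 days

11300·e^(0.041t) = 5660·e^(0.3145t)
11300/5660 = e^((0.3145 − 0.041)t) → ln(1.99647) = 0.2735·t
t = 0.69138 / 0.2735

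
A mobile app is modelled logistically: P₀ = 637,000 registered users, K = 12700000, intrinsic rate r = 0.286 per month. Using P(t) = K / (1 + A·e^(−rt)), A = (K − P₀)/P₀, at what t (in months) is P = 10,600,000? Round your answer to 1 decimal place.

A = (12700000 − 637000)/637000 = 18.93721
10600000 = 12700000/(1 + 18.93721·e^(−0.286t)) → 1 + 18.93721·e^(−0.286t) = 1.19811
e^(−0.286t) = 0.010462 → t = ln(95.5878)/0.286 = 4.56005/0.286

t ≈ 15.9 months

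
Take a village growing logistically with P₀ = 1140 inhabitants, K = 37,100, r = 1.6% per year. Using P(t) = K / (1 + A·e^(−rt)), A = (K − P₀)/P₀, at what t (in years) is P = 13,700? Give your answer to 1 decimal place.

A = (37100 − 1140)/1140 = 31.54386
13700 = 37100/(1 + 31.54386·e^(−0.016t)) → 1 + 31.54386·e^(−0.016t) = 2.70803
e^(−0.016t) = 0.054148 → t = ln(18.46799)/0.016 = 2.91604/0.016

t ≈ 182.3 years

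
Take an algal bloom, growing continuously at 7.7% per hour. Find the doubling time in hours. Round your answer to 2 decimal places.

doubling time ≈ 9.00 hours

doubling time = ln(2) / |r| = 0.69315 / 0.077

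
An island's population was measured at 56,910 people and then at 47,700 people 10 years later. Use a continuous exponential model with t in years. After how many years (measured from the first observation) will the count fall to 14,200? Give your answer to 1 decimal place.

t ≈ 78.6 years

r = ln(47700/56910) / 10 ≈ -0.017654 per year
t = ln(14200/56910) / r = -1.38823 / -0.017654 ≈ 78.636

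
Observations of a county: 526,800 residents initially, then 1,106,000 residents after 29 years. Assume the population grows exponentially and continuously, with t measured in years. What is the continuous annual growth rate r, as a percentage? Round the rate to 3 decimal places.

1106000 = 526800 · e^(r·29)
e^(29r) = 1106000/526800 = 2.09947
r = ln(2.09947) / 29 = 0.74168 / 29

r ≈ 2.558% per year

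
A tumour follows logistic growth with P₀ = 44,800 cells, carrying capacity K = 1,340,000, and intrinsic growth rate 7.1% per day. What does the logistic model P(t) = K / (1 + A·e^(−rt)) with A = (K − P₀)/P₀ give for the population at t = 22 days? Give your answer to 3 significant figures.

A = (1340000 − 44800)/44800 = 28.91071
P(22) = 1340000 / (1 + 28.91071·e^(−0.071·22)) = 1340000 / (1 + 28.91071·0.209716)
= 1340000 / 7.06305 ≈ 189719.85

≈ 190,000 cells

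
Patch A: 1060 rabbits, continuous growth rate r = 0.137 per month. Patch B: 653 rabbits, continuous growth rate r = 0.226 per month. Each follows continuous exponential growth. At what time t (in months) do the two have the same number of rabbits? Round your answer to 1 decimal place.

t ≈ 5.4 months

1060·e^(0.137t) = 653·e^(0.226t)
1060/653 = e^((0.226 − 0.137)t) → ln(1.62328) = 0.089·t
t = 0.48445 / 0.089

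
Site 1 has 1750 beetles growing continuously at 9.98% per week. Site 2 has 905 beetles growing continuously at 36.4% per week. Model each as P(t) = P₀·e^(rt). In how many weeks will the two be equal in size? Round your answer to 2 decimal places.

1750·e^(0.0998t) = 905·e^(0.364t)
1750/905 = e^((0.364 − 0.0998)t) → ln(1.9337) = 0.2642·t
t = 0.65944 / 0.2642

t ≈ 2.50 weeks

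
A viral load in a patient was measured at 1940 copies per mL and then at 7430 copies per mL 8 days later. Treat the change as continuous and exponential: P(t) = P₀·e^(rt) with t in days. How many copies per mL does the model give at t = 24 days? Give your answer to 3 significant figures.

≈ 109,000 copies per mL

r = ln(7430/1940) / 8 ≈ 0.167855 per day
P(24) = 1940 · e^(0.167855·24) = 1940 · 56.17735 ≈ 108984.06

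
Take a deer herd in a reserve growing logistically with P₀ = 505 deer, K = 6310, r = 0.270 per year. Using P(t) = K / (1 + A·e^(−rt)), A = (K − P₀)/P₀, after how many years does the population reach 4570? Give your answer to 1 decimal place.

t ≈ 12.6 years

A = (6310 − 505)/505 = 11.49505
4570 = 6310/(1 + 11.49505·e^(−0.27t)) → 1 + 11.49505·e^(−0.27t) = 1.38074
e^(−0.27t) = 0.033122 → t = ln(30.19102)/0.27 = 3.40754/0.27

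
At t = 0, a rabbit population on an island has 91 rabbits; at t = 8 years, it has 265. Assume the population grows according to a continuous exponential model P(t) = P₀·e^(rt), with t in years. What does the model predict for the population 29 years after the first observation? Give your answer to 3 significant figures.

≈ 4,380 rabbits

r = ln(265/91) / 8 ≈ 0.133609 per year
P(29) = 91 · e^(0.133609·29) = 91 · 48.16607 ≈ 4383.11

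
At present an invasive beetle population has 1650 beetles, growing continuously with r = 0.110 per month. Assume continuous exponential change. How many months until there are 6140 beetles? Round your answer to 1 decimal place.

6140 = 1650 · e^(0.11·t)
t = ln(6140/1650) / 0.11 = ln(3.72121) / 0.11 = 1.31405 / 0.11

t ≈ 11.9 months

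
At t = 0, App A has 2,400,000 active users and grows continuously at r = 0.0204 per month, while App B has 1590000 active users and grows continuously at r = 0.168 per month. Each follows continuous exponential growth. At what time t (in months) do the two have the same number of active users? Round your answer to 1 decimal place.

t ≈ 2.8 months

2400000·e^(0.0204t) = 1590000·e^(0.168t)
2400000/1590000 = e^((0.168 − 0.0204)t) → ln(1.50943) = 0.1476·t
t = 0.41173 / 0.1476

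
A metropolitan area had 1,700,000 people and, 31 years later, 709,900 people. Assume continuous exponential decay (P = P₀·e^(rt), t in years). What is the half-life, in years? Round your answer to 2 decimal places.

half-life ≈ 24.61 years

r = ln(709900/1700000) / 31 = ln(0.41759) / 31 ≈ -0.02817 per year
half-life = ln 2 / |r| = 0.69315 / 0.02817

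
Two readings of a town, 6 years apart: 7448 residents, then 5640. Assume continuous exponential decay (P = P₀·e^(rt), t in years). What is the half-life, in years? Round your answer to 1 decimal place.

r = ln(5640/7448) / 6 = ln(0.75725) / 6 ≈ -0.046344 per year
half-life = ln 2 / |r| = 0.69315 / 0.046344

half-life ≈ 15.0 years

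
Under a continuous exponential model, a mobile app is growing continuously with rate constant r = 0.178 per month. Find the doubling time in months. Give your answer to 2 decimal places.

doubling time = ln(2) / |r| = 0.69315 / 0.178

doubling time ≈ 3.89 months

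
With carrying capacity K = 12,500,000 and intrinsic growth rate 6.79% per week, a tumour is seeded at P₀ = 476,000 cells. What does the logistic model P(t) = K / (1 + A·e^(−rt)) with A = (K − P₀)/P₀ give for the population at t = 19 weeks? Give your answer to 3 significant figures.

A = (12500000 − 476000)/476000 = 25.2605
P(19) = 12500000 / (1 + 25.2605·e^(−0.0679·19)) = 12500000 / (1 + 25.2605·0.275243)
= 12500000 / 7.95278 ≈ 1571776.73

≈ 1,570,000 cells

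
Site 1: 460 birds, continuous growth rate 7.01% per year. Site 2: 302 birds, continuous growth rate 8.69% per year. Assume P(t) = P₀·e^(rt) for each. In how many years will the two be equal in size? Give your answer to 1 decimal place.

t ≈ 25.0 years

460·e^(0.0701t) = 302·e^(0.0869t)
460/302 = e^((0.0869 − 0.0701)t) → ln(1.52318) = 0.0168·t
t = 0.4208 / 0.0168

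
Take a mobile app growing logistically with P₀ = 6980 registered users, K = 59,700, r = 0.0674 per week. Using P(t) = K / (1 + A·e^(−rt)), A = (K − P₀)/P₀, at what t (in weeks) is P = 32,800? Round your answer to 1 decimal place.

t ≈ 32.9 weeks

A = (59700 − 6980)/6980 = 7.55301
32800 = 59700/(1 + 7.55301·e^(−0.0674t)) → 1 + 7.55301·e^(−0.0674t) = 1.82012
e^(−0.0674t) = 0.108582 → t = ln(9.20962)/0.0674 = 2.22025/0.0674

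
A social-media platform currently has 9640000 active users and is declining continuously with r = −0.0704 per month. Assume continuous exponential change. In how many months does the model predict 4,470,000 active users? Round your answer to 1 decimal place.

4470000 = 9640000 · e^(-0.0704·t)
t = ln(4470000/9640000) / -0.0704 = ln(0.46369) / -0.0704 = -0.76853 / -0.0704

t ≈ 10.9 months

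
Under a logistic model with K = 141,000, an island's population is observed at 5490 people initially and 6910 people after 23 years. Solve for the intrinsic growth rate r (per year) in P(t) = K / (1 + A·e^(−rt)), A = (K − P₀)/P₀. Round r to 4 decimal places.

A = (141000 − 5490)/5490 = 24.68306
6910 = 141000/(1 + 24.68306·e^(−r·23)) → e^(−23r) = (20.40521 − 1)/24.68306 = 0.786175
r = −ln(0.786175)/23 = 0.24058/23

r ≈ 0.0105 per year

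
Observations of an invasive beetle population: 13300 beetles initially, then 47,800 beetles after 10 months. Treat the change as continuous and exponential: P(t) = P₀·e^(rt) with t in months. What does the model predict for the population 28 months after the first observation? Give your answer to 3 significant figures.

r = ln(47800/13300) / 10 ≈ 0.127926 per month
P(28) = 13300 · e^(0.127926·28) = 13300 · 35.94293 ≈ 478041.01

≈ 478,000 beetles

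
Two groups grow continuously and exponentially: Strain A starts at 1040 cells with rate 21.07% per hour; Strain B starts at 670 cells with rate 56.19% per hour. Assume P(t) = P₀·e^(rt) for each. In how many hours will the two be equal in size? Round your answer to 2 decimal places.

t ≈ 1.25 hours

1040·e^(0.2107t) = 670·e^(0.5619t)
1040/670 = e^((0.5619 − 0.2107)t) → ln(1.55224) = 0.3512·t
t = 0.4397 / 0.3512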